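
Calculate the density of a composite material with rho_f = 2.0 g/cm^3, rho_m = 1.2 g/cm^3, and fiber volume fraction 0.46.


rho_c = rho_f*Vf + rho_m*(1-Vf) = 2.0*0.46 + 1.2*0.54 = 1.568 g/cm^3

1.568 g/cm^3


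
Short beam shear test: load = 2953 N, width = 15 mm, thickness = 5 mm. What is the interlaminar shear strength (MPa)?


ILSS = 3F/(4bh) = 3*2953/(4*15*5) = 29.53 MPa

29.53 MPa


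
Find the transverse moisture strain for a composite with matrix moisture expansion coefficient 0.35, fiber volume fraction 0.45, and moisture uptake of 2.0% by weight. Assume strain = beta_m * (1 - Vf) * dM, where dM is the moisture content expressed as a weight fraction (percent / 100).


dM = 2.0/100 = 0.02
strain = beta_m * (1-Vf) * dM = 0.35 * 0.55 * 0.02 = 0.00385

0.00385


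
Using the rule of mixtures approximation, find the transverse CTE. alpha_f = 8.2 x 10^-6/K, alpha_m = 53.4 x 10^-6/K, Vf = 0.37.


alpha_2 = alpha_f*Vf + alpha_m*(1-Vf) = 8.2*0.37 + 53.4*0.63 = 36.7 x 10^-6/K

36.7 x 10^-6/K


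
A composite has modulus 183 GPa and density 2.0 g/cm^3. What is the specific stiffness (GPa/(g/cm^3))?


Specific stiffness = E/rho = 183/2.0 = 91.5 GPa/(g/cm^3)

91.5 GPa/(g/cm^3)


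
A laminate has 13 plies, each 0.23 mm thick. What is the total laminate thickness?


h = n * t_ply = 13 * 0.23 = 2.99 mm

2.99 mm


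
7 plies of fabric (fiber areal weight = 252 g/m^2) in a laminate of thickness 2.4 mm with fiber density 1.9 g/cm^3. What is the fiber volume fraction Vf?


Vf = n * FAW / (rho_f * h * 1000) = 7 * 252 / (1.9 * 2.4 * 1000) = 0.3868

0.3868


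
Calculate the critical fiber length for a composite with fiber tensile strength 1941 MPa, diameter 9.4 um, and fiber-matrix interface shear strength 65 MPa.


Lc = sigma_f * d / (2 * tau_i) = 1941 * 9.4 / (2 * 65) = 140.3 um

140.3 um


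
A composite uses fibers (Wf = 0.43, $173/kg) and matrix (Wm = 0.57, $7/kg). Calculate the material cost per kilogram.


Cost = cost_f*Wf + cost_m*Wm = 173*0.43 + 7*0.57 = $78.38/kg

$78.38/kg


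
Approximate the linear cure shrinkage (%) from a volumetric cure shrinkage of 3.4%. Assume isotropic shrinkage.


Linear shrinkage ≈ vol_shrink/3 = 3.4/3 = 1.133%

1.133%


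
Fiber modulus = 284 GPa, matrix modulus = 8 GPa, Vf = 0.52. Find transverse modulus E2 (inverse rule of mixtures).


1/E2 = Vf/Ef + (1-Vf)/Em = 0.52/284 + 0.48/8
E2 = 16.17 GPa

16.17 GPa


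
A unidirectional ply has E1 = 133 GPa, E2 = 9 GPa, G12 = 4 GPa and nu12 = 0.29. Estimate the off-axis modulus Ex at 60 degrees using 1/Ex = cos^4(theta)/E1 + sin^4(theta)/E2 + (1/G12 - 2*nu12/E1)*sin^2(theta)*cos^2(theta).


cos^4(60) = 0.0625, sin^4(60) = 0.5625, sin^2(60)*cos^2(60) = 0.1875
1/G12 - 2*nu12/E1 = 1/4 - 2*0.29/133 = 0.245639 GPa^-1
1/Ex = 0.0625/133 + 0.5625/9 + 0.245639*0.1875 = 0.1090273 GPa^-1
Ex = 9.17 GPa

9.17 GPa


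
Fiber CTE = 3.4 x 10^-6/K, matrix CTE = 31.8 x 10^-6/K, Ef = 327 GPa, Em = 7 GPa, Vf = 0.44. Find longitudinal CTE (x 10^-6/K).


E1 = Ef*Vf + Em*(1-Vf) = 147.8
alpha_1 = (alpha_f*Ef*Vf + alpha_m*Em*(1-Vf))/E1 = 4.15 x 10^-6/K

4.15 x 10^-6/K


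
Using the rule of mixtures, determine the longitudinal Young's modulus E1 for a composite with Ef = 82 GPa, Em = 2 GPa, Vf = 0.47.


E1 = Ef*Vf + Em*(1-Vf) = 82*0.47 + 2*0.53 = 39.6 GPa

39.6 GPa


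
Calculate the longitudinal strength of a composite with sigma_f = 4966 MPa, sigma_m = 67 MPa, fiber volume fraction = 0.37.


sigma_1 = sigma_f*Vf + sigma_m*(1-Vf) = 4966*0.37 + 67*0.63 = 1879.6 MPa

1879.6 MPa


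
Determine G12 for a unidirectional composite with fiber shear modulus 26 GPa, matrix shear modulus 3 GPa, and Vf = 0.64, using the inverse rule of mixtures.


1/G12 = Vf/Gf + (1-Vf)/Gm = 0.64/26 + 0.36/3
G12 = 6.91 GPa

6.91 GPa


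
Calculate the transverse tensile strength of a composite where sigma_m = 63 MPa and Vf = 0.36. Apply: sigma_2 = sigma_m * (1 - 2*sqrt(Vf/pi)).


factor = 1 - 2*sqrt(0.36/pi) = 0.323
sigma_2 = 63 * 0.323 = 20.35 MPa

20.35 MPa


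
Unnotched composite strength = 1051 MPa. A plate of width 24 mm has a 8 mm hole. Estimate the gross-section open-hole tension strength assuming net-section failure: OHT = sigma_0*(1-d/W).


OHT = sigma_0*(1-d/W) = 1051*(1-8/24) = 700.7 MPa

700.7 MPa


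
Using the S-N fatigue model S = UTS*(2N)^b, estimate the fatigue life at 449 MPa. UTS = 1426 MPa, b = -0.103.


N = 0.5 * (S/UTS)^(1/b) = 0.5 * (449/1426)^(1/-0.103) = 37284.2313 cycles

37284.2313 cycles


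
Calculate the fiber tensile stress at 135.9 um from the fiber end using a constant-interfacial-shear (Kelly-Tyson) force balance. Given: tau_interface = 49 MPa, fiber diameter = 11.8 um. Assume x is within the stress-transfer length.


Force balance: sigma_f * (pi*d^2/4) = tau * (pi*d) * x  ->  sigma_f = 4 * tau * x / d
sigma_f = 4 * 49 * 135.9 / 11.8 = 2257.3 MPa

2257.3 MPa


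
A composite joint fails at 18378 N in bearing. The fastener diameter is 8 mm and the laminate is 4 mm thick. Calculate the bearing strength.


sigma_br = F/(d*h) = 18378/(8*4) = 574.3 MPa

574.3 MPa


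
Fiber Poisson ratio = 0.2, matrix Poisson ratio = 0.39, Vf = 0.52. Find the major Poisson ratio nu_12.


nu_12 = nu_f*Vf + nu_m*(1-Vf) = 0.2*0.52 + 0.39*0.48 = 0.2912

0.2912


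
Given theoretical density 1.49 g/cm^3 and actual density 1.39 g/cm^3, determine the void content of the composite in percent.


Void% = (rho_theo - rho_actual)/rho_theo * 100 = (1.49 - 1.39)/1.49 * 100 = 6.71%

6.71%


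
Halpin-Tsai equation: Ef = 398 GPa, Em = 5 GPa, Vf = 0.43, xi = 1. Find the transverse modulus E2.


eta = (Ef/Em - 1)/(Ef/Em + xi) = (79.6 - 1)/(79.6 + 1) = 0.9752
E2 = Em*(1+xi*eta*Vf)/(1-eta*Vf) = 12.22 GPa

12.22 GPa


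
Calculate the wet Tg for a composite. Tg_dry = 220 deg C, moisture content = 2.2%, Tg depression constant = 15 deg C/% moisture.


Tg_wet = Tg_dry - k*moisture = 220 - 15*2.2 = 187.0 deg C

187.0 deg C


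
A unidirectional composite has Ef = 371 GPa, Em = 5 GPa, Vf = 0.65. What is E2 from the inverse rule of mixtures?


1/E2 = Vf/Ef + (1-Vf)/Em = 0.65/371 + 0.35/5
E2 = 13.94 GPa

13.94 GPa


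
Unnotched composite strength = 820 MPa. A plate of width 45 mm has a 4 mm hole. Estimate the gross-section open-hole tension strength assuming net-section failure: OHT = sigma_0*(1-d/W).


OHT = sigma_0*(1-d/W) = 820*(1-4/45) = 747.1 MPa

747.1 MPa


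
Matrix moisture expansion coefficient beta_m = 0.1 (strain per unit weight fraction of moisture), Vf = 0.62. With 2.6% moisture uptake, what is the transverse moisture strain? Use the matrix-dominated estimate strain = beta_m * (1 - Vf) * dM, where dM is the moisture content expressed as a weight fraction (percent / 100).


dM = 2.6/100 = 0.026
strain = beta_m * (1-Vf) * dM = 0.1 * 0.38 * 0.026 = 0.000988

0.000988


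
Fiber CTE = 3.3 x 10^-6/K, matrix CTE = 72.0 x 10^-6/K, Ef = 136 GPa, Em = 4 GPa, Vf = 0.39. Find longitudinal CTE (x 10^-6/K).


E1 = Ef*Vf + Em*(1-Vf) = 55.48
alpha_1 = (alpha_f*Ef*Vf + alpha_m*Em*(1-Vf))/E1 = 6.32 x 10^-6/K

6.32 x 10^-6/K


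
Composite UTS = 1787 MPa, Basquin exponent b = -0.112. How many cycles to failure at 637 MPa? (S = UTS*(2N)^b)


N = 0.5 * (S/UTS)^(1/b) = 0.5 * (637/1787)^(1/-0.112) = 4998.4707 cycles

4998.4707 cycles


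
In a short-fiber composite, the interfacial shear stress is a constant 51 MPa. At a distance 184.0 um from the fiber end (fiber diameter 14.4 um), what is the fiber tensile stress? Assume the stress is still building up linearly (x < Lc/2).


Force balance: sigma_f * (pi*d^2/4) = tau * (pi*d) * x  ->  sigma_f = 4 * tau * x / d
sigma_f = 4 * 51 * 184.0 / 14.4 = 2606.7 MPa

2606.7 MPa


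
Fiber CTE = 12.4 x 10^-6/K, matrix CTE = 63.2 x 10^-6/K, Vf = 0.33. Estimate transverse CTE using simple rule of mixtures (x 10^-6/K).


alpha_2 = alpha_f*Vf + alpha_m*(1-Vf) = 12.4*0.33 + 63.2*0.67 = 46.4 x 10^-6/K

46.4 x 10^-6/K


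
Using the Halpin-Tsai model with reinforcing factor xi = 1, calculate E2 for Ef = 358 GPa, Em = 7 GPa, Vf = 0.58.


eta = (Ef/Em - 1)/(Ef/Em + xi) = (51.1429 - 1)/(51.1429 + 1) = 0.9616
E2 = Em*(1+xi*eta*Vf)/(1-eta*Vf) = 24.66 GPa

24.66 GPa


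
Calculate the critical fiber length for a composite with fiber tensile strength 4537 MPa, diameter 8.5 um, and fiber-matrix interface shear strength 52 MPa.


Lc = sigma_f * d / (2 * tau_i) = 4537 * 8.5 / (2 * 52) = 370.8 um

370.8 um


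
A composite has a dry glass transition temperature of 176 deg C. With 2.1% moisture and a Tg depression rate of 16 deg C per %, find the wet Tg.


Tg_wet = Tg_dry - k*moisture = 176 - 16*2.1 = 142.4 deg C

142.4 deg C


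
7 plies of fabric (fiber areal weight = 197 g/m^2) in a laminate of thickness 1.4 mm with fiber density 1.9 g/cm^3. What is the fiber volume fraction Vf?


Vf = n * FAW / (rho_f * h * 1000) = 7 * 197 / (1.9 * 1.4 * 1000) = 0.5184

0.5184


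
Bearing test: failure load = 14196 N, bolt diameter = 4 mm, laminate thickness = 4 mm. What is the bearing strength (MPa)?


sigma_br = F/(d*h) = 14196/(4*4) = 887.3 MPa

887.3 MPa


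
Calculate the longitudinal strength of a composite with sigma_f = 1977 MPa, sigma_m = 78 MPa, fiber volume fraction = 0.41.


sigma_1 = sigma_f*Vf + sigma_m*(1-Vf) = 1977*0.41 + 78*0.59 = 856.6 MPa

856.6 MPa


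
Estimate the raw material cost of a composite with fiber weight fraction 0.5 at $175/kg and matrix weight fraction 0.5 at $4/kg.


Cost = cost_f*Wf + cost_m*Wm = 175*0.5 + 4*0.5 = $89.5/kg

$89.5/kg


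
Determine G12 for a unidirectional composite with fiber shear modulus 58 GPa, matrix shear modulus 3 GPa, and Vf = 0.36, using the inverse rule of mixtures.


1/G12 = Vf/Gf + (1-Vf)/Gm = 0.36/58 + 0.64/3
G12 = 4.55 GPa

4.55 GPa


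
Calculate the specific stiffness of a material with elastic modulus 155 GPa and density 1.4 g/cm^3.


Specific stiffness = E/rho = 155/1.4 = 110.7 GPa/(g/cm^3)

110.7 GPa/(g/cm^3)


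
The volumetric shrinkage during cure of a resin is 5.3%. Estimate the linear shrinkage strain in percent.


Linear shrinkage ≈ vol_shrink/3 = 5.3/3 = 1.767%

1.767%


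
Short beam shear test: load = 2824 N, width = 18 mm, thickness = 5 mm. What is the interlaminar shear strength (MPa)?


ILSS = 3F/(4bh) = 3*2824/(4*18*5) = 23.53 MPa

23.53 MPa


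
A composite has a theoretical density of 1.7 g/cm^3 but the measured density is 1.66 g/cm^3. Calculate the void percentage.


Void% = (rho_theo - rho_actual)/rho_theo * 100 = (1.7 - 1.66)/1.7 * 100 = 2.35%

2.35%


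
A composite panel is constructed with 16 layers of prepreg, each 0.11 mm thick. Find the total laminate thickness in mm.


h = n * t_ply = 16 * 0.11 = 1.76 mm

1.76 mm


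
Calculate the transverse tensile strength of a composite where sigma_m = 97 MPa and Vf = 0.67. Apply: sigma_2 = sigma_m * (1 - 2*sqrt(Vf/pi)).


factor = 1 - 2*sqrt(0.67/pi) = 0.0764
sigma_2 = 97 * 0.0764 = 7.41 MPa

7.41 MPa


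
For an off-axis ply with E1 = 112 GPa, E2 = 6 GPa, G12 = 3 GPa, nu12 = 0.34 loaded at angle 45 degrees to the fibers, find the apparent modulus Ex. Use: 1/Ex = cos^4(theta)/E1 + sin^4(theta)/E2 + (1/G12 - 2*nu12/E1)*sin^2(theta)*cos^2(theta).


cos^4(45) = 0.25, sin^4(45) = 0.25, sin^2(45)*cos^2(45) = 0.25
1/G12 - 2*nu12/E1 = 1/3 - 2*0.34/112 = 0.327262 GPa^-1
1/Ex = 0.25/112 + 0.25/6 + 0.327262*0.25 = 0.1257143 GPa^-1
Ex = 7.95 GPa

7.95 GPa


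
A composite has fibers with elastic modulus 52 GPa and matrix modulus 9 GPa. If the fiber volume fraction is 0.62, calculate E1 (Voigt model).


E1 = Ef*Vf + Em*(1-Vf) = 52*0.62 + 9*0.38 = 35.66 GPa

35.66 GPa


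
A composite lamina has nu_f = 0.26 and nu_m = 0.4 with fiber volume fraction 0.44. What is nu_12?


nu_12 = nu_f*Vf + nu_m*(1-Vf) = 0.26*0.44 + 0.4*0.56 = 0.3384

0.3384


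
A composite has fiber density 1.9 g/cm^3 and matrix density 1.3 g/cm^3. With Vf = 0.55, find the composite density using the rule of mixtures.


rho_c = rho_f*Vf + rho_m*(1-Vf) = 1.9*0.55 + 1.3*0.45 = 1.63 g/cm^3

1.63 g/cm^3


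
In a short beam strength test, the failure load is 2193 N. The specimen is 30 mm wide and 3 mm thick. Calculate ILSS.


ILSS = 3F/(4bh) = 3*2193/(4*30*3) = 18.28 MPa

18.28 MPa


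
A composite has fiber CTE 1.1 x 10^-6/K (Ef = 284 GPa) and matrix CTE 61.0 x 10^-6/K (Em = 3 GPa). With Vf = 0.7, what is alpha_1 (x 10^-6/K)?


E1 = Ef*Vf + Em*(1-Vf) = 199.7
alpha_1 = (alpha_f*Ef*Vf + alpha_m*Em*(1-Vf))/E1 = 1.37 x 10^-6/K

1.37 x 10^-6/K


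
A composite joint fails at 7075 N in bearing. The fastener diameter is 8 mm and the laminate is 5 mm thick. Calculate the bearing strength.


sigma_br = F/(d*h) = 7075/(8*5) = 176.9 MPa

176.9 MPa


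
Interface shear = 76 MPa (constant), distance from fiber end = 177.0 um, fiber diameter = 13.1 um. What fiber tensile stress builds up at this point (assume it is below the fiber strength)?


Force balance: sigma_f * (pi*d^2/4) = tau * (pi*d) * x  ->  sigma_f = 4 * tau * x / d
sigma_f = 4 * 76 * 177.0 / 13.1 = 4107.5 MPa

4107.5 MPa


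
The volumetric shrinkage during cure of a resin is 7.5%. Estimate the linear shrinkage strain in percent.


Linear shrinkage ≈ vol_shrink/3 = 7.5/3 = 2.5%

2.5%


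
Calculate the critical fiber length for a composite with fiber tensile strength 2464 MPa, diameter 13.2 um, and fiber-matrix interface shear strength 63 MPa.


Lc = sigma_f * d / (2 * tau_i) = 2464 * 13.2 / (2 * 63) = 258.1 um

258.1 um


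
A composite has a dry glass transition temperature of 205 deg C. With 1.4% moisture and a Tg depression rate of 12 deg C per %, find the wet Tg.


Tg_wet = Tg_dry - k*moisture = 205 - 12*1.4 = 188.2 deg C

188.2 deg C


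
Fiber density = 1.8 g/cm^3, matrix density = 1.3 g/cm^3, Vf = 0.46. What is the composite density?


rho_c = rho_f*Vf + rho_m*(1-Vf) = 1.8*0.46 + 1.3*0.54 = 1.53 g/cm^3

1.53 g/cm^3


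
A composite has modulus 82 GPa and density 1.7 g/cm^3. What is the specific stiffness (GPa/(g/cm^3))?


Specific stiffness = E/rho = 82/1.7 = 48.2 GPa/(g/cm^3)

48.2 GPa/(g/cm^3)


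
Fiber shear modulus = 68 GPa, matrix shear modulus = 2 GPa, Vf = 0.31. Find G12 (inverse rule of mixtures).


1/G12 = Vf/Gf + (1-Vf)/Gm = 0.31/68 + 0.69/2
G12 = 2.86 GPa

2.86 GPa


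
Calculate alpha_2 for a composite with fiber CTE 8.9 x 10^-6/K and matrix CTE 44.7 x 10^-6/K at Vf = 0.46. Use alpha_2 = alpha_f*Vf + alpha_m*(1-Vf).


alpha_2 = alpha_f*Vf + alpha_m*(1-Vf) = 8.9*0.46 + 44.7*0.54 = 28.2 x 10^-6/K

28.2 x 10^-6/K


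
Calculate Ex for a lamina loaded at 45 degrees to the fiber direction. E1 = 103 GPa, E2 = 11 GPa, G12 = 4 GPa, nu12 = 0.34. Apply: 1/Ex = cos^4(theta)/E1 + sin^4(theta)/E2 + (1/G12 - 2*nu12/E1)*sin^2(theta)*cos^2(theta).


cos^4(45) = 0.25, sin^4(45) = 0.25, sin^2(45)*cos^2(45) = 0.25
1/G12 - 2*nu12/E1 = 1/4 - 2*0.34/103 = 0.243398 GPa^-1
1/Ex = 0.25/103 + 0.25/11 + 0.243398*0.25 = 0.086004 GPa^-1
Ex = 11.63 GPa

11.63 GPa


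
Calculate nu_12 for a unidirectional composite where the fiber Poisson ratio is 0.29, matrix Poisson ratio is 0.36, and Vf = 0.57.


nu_12 = nu_f*Vf + nu_m*(1-Vf) = 0.29*0.57 + 0.36*0.43 = 0.3201

0.3201


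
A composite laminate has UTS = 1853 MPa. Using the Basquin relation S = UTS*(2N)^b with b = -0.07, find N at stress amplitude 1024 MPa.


N = 0.5 * (S/UTS)^(1/b) = 0.5 * (1024/1853)^(1/-0.07) = 2391.2197 cycles

2391.2197 cycles


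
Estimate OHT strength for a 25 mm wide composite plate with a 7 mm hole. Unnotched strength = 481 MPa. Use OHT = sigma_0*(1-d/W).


OHT = sigma_0*(1-d/W) = 481*(1-7/25) = 346.3 MPa

346.3 MPa


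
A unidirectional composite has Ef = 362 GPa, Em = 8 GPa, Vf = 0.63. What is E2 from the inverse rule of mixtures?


1/E2 = Vf/Ef + (1-Vf)/Em = 0.63/362 + 0.37/8
E2 = 20.84 GPa

20.84 GPa


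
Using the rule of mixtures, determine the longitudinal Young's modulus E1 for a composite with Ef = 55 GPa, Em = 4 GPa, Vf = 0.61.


E1 = Ef*Vf + Em*(1-Vf) = 55*0.61 + 4*0.39 = 35.11 GPa

35.11 GPa


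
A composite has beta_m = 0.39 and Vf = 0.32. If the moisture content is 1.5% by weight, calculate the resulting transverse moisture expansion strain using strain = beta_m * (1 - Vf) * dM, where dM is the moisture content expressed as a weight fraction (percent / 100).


dM = 1.5/100 = 0.015
strain = beta_m * (1-Vf) * dM = 0.39 * 0.68 * 0.015 = 0.003978

0.003978


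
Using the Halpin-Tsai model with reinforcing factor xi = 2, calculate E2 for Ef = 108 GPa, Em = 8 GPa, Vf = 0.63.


eta = (Ef/Em - 1)/(Ef/Em + xi) = (13.5 - 1)/(13.5 + 2) = 0.8065
E2 = Em*(1+xi*eta*Vf)/(1-eta*Vf) = 32.79 GPa

32.79 GPa


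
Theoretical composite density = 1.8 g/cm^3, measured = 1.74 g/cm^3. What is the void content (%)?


Void% = (rho_theo - rho_actual)/rho_theo * 100 = (1.8 - 1.74)/1.8 * 100 = 3.33%

3.33%


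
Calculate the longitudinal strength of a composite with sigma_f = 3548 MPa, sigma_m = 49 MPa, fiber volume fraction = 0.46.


sigma_1 = sigma_f*Vf + sigma_m*(1-Vf) = 3548*0.46 + 49*0.54 = 1658.5 MPa

1658.5 MPa


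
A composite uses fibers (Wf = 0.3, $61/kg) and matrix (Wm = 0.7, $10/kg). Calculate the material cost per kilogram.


Cost = cost_f*Wf + cost_m*Wm = 61*0.3 + 10*0.7 = $25.3/kg

$25.3/kg


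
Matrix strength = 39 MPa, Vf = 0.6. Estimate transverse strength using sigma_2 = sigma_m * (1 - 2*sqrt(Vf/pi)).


factor = 1 - 2*sqrt(0.6/pi) = 0.126
sigma_2 = 39 * 0.126 = 4.91 MPa

4.91 MPa


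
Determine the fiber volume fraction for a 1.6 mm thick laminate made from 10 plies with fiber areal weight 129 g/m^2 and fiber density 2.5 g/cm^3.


Vf = n * FAW / (rho_f * h * 1000) = 10 * 129 / (2.5 * 1.6 * 1000) = 0.3225

0.3225


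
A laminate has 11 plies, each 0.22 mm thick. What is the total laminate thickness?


h = n * t_ply = 11 * 0.22 = 2.42 mm

2.42 mm


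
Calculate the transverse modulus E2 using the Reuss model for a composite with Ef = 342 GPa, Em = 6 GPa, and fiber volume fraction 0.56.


1/E2 = Vf/Ef + (1-Vf)/Em = 0.56/342 + 0.44/6
E2 = 13.34 GPa

13.34 GPa


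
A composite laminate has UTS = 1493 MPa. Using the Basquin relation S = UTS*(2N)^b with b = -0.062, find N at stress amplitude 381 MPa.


N = 0.5 * (S/UTS)^(1/b) = 0.5 * (381/1493)^(1/-0.062) = 1.8436e+09 cycles

1.8436e+09 cycles


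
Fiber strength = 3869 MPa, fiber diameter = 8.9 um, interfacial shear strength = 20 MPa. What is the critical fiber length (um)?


Lc = sigma_f * d / (2 * tau_i) = 3869 * 8.9 / (2 * 20) = 860.9 um

860.9 um


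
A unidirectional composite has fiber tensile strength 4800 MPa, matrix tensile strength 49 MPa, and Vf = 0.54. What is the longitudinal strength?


sigma_1 = sigma_f*Vf + sigma_m*(1-Vf) = 4800*0.54 + 49*0.46 = 2614.5 MPa

2614.5 MPa


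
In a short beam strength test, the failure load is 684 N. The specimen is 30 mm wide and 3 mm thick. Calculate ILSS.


ILSS = 3F/(4bh) = 3*684/(4*30*3) = 5.7 MPa

5.7 MPa


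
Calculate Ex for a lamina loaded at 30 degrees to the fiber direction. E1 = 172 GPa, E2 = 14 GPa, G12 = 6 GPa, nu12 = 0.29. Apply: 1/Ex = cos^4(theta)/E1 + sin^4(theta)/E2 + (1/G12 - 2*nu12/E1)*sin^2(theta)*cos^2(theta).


cos^4(30) = 0.5625, sin^4(30) = 0.0625, sin^2(30)*cos^2(30) = 0.1875
1/G12 - 2*nu12/E1 = 1/6 - 2*0.29/172 = 0.163295 GPa^-1
1/Ex = 0.5625/172 + 0.0625/14 + 0.163295*0.1875 = 0.0383524 GPa^-1
Ex = 26.07 GPa

26.07 GPa


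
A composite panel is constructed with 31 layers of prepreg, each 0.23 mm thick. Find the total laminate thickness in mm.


h = n * t_ply = 31 * 0.23 = 7.13 mm

7.13 mm


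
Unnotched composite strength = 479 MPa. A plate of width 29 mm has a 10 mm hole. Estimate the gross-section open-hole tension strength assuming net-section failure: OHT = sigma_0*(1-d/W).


OHT = sigma_0*(1-d/W) = 479*(1-10/29) = 313.8 MPa

313.8 MPa


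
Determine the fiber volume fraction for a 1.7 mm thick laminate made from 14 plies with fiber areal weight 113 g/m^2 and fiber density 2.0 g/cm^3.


Vf = n * FAW / (rho_f * h * 1000) = 14 * 113 / (2.0 * 1.7 * 1000) = 0.4653

0.4653


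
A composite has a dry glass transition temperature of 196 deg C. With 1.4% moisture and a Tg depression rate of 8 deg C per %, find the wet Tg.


Tg_wet = Tg_dry - k*moisture = 196 - 8*1.4 = 184.8 deg C

184.8 deg C


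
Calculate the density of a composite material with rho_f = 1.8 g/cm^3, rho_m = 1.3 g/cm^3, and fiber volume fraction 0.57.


rho_c = rho_f*Vf + rho_m*(1-Vf) = 1.8*0.57 + 1.3*0.43 = 1.585 g/cm^3

1.585 g/cm^3


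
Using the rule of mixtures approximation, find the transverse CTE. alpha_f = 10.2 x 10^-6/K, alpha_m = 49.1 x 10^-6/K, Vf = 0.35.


alpha_2 = alpha_f*Vf + alpha_m*(1-Vf) = 10.2*0.35 + 49.1*0.65 = 35.5 x 10^-6/K

35.5 x 10^-6/K


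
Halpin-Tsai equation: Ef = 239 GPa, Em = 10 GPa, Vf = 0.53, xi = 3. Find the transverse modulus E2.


eta = (Ef/Em - 1)/(Ef/Em + xi) = (23.9 - 1)/(23.9 + 3) = 0.8513
E2 = Em*(1+xi*eta*Vf)/(1-eta*Vf) = 42.88 GPa

42.88 GPa


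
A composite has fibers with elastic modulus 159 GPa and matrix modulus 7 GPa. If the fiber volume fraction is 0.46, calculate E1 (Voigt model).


E1 = Ef*Vf + Em*(1-Vf) = 159*0.46 + 7*0.54 = 76.92 GPa

76.92 GPa


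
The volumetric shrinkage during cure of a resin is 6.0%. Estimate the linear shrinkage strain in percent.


Linear shrinkage ≈ vol_shrink/3 = 6.0/3 = 2.0%

2.0%


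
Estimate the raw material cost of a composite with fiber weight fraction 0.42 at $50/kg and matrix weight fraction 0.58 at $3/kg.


Cost = cost_f*Wf + cost_m*Wm = 50*0.42 + 3*0.58 = $22.74/kg

$22.74/kg


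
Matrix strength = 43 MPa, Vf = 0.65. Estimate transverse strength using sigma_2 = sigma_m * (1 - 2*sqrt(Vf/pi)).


factor = 1 - 2*sqrt(0.65/pi) = 0.0903
sigma_2 = 43 * 0.0903 = 3.88 MPa

3.88 MPa


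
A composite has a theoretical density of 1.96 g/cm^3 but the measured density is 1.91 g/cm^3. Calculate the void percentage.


Void% = (rho_theo - rho_actual)/rho_theo * 100 = (1.96 - 1.91)/1.96 * 100 = 2.55%

2.55%


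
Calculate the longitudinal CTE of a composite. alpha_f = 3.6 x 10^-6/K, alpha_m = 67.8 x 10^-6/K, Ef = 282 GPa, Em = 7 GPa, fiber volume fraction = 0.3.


E1 = Ef*Vf + Em*(1-Vf) = 89.5
alpha_1 = (alpha_f*Ef*Vf + alpha_m*Em*(1-Vf))/E1 = 7.11 x 10^-6/K

7.11 x 10^-6/K


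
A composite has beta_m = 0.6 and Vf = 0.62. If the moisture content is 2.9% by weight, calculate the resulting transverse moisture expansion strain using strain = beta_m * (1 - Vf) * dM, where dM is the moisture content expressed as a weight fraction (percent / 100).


dM = 2.9/100 = 0.029
strain = beta_m * (1-Vf) * dM = 0.6 * 0.38 * 0.029 = 0.006612

0.006612


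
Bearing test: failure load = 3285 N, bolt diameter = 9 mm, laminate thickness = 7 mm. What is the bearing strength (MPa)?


sigma_br = F/(d*h) = 3285/(9*7) = 52.1 MPa

52.1 MPa


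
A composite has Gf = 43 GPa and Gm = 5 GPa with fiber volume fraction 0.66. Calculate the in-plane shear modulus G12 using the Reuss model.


1/G12 = Vf/Gf + (1-Vf)/Gm = 0.66/43 + 0.34/5
G12 = 12.0 GPa

12.0 GPa


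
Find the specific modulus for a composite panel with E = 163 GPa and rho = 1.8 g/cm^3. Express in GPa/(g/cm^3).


Specific stiffness = E/rho = 163/1.8 = 90.6 GPa/(g/cm^3)

90.6 GPa/(g/cm^3)


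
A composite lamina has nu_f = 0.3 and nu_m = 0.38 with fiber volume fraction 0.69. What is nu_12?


nu_12 = nu_f*Vf + nu_m*(1-Vf) = 0.3*0.69 + 0.38*0.31 = 0.3248

0.3248


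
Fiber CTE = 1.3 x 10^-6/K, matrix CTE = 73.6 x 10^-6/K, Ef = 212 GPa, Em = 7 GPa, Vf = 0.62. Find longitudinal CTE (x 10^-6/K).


E1 = Ef*Vf + Em*(1-Vf) = 134.1
alpha_1 = (alpha_f*Ef*Vf + alpha_m*Em*(1-Vf))/E1 = 2.73 x 10^-6/K

2.73 x 10^-6/K


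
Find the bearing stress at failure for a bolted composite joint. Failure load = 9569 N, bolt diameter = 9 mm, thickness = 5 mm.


sigma_br = F/(d*h) = 9569/(9*5) = 212.6 MPa

212.6 MPa


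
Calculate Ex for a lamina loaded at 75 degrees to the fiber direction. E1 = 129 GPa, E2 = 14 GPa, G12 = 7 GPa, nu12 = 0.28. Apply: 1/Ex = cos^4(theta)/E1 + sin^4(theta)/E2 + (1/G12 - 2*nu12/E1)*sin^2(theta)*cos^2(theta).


cos^4(75) = 0.004487, sin^4(75) = 0.870513, sin^2(75)*cos^2(75) = 0.0625
1/G12 - 2*nu12/E1 = 1/7 - 2*0.28/129 = 0.138516 GPa^-1
1/Ex = 0.004487/129 + 0.870513/14 + 0.138516*0.0625 = 0.0708715 GPa^-1
Ex = 14.11 GPa

14.11 GPa


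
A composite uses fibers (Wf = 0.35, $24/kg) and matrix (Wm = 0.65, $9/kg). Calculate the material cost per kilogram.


Cost = cost_f*Wf + cost_m*Wm = 24*0.35 + 9*0.65 = $14.25/kg

$14.25/kg


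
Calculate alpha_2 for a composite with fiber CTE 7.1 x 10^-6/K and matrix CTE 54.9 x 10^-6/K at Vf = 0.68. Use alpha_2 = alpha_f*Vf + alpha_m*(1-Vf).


alpha_2 = alpha_f*Vf + alpha_m*(1-Vf) = 7.1*0.68 + 54.9*0.32 = 22.4 x 10^-6/K

22.4 x 10^-6/K


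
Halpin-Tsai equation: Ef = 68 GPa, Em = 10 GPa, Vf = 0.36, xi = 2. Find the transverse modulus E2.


eta = (Ef/Em - 1)/(Ef/Em + xi) = (6.8 - 1)/(6.8 + 2) = 0.6591
E2 = Em*(1+xi*eta*Vf)/(1-eta*Vf) = 19.33 GPa

19.33 GPa


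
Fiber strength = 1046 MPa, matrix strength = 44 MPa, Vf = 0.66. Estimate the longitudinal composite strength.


sigma_1 = sigma_f*Vf + sigma_m*(1-Vf) = 1046*0.66 + 44*0.34 = 705.3 MPa

705.3 MPa


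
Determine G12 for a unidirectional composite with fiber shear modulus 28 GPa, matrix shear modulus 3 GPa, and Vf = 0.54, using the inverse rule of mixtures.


1/G12 = Vf/Gf + (1-Vf)/Gm = 0.54/28 + 0.46/3
G12 = 5.79 GPa

5.79 GPa


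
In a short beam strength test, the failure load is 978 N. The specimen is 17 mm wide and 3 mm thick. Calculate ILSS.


ILSS = 3F/(4bh) = 3*978/(4*17*3) = 14.38 MPa

14.38 MPa


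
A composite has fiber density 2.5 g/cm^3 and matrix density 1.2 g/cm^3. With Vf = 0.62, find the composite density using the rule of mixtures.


rho_c = rho_f*Vf + rho_m*(1-Vf) = 2.5*0.62 + 1.2*0.38 = 2.006 g/cm^3

2.006 g/cm^3


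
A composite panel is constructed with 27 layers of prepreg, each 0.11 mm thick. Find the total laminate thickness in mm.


h = n * t_ply = 27 * 0.11 = 2.97 mm

2.97 mm


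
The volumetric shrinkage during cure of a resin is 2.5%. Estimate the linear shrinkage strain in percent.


Linear shrinkage ≈ vol_shrink/3 = 2.5/3 = 0.833%

0.833%


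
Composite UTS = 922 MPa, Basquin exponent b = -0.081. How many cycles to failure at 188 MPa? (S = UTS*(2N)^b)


N = 0.5 * (S/UTS)^(1/b) = 0.5 * (188/922)^(1/-0.081) = 1.6771e+08 cycles

1.6771e+08 cycles


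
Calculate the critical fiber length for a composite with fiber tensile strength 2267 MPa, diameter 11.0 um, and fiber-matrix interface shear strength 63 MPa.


Lc = sigma_f * d / (2 * tau_i) = 2267 * 11.0 / (2 * 63) = 197.9 um

197.9 um


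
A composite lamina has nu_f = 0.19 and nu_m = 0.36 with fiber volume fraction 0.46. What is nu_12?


nu_12 = nu_f*Vf + nu_m*(1-Vf) = 0.19*0.46 + 0.36*0.54 = 0.2818

0.2818


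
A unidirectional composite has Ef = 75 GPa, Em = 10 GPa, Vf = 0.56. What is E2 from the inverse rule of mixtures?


1/E2 = Vf/Ef + (1-Vf)/Em = 0.56/75 + 0.44/10
E2 = 19.43 GPa

19.43 GPa


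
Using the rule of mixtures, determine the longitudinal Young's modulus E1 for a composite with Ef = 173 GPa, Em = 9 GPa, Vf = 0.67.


E1 = Ef*Vf + Em*(1-Vf) = 173*0.67 + 9*0.33 = 118.88 GPa

118.88 GPa


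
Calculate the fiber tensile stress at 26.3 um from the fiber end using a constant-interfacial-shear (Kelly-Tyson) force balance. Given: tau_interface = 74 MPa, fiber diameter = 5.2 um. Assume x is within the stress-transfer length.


Force balance: sigma_f * (pi*d^2/4) = tau * (pi*d) * x  ->  sigma_f = 4 * tau * x / d
sigma_f = 4 * 74 * 26.3 / 5.2 = 1497.1 MPa

1497.1 MPa


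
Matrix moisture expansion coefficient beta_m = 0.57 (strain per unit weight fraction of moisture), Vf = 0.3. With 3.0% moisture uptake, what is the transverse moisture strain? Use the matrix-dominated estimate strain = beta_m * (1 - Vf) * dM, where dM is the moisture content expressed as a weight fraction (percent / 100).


dM = 3.0/100 = 0.03
strain = beta_m * (1-Vf) * dM = 0.57 * 0.7 * 0.03 = 0.01197

0.01197


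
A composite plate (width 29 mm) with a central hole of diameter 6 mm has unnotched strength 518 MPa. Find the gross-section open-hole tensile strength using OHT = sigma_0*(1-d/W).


OHT = sigma_0*(1-d/W) = 518*(1-6/29) = 410.8 MPa

410.8 MPa


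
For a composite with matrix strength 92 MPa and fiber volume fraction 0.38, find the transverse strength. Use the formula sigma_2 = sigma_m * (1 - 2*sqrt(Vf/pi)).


factor = 1 - 2*sqrt(0.38/pi) = 0.3044
sigma_2 = 92 * 0.3044 = 28.01 MPa

28.01 MPa


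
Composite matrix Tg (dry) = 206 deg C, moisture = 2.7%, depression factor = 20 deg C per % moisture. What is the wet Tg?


Tg_wet = Tg_dry - k*moisture = 206 - 20*2.7 = 152.0 deg C

152.0 deg C


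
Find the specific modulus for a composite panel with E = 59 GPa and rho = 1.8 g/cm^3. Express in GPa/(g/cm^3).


Specific stiffness = E/rho = 59/1.8 = 32.8 GPa/(g/cm^3)

32.8 GPa/(g/cm^3)


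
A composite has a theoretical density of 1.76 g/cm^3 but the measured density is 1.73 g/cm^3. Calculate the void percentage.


Void% = (rho_theo - rho_actual)/rho_theo * 100 = (1.76 - 1.73)/1.76 * 100 = 1.7%

1.7%


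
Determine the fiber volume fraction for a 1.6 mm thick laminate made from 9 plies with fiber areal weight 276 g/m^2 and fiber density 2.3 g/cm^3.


Vf = n * FAW / (rho_f * h * 1000) = 9 * 276 / (2.3 * 1.6 * 1000) = 0.675

0.675


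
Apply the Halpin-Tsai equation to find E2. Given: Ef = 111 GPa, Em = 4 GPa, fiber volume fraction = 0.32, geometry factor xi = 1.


eta = (Ef/Em - 1)/(Ef/Em + xi) = (27.75 - 1)/(27.75 + 1) = 0.9304
E2 = Em*(1+xi*eta*Vf)/(1-eta*Vf) = 7.39 GPa

7.39 GPa


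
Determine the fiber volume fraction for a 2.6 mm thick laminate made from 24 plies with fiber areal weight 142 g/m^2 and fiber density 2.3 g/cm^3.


Vf = n * FAW / (rho_f * h * 1000) = 24 * 142 / (2.3 * 2.6 * 1000) = 0.5699

0.5699


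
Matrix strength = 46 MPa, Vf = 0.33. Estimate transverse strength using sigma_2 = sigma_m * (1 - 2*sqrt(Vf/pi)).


factor = 1 - 2*sqrt(0.33/pi) = 0.3518
sigma_2 = 46 * 0.3518 = 16.18 MPa

16.18 MPa


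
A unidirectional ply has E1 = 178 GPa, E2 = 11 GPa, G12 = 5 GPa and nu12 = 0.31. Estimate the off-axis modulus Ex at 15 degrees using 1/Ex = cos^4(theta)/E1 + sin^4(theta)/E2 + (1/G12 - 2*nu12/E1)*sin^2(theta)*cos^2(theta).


cos^4(15) = 0.870513, sin^4(15) = 0.004487, sin^2(15)*cos^2(15) = 0.0625
1/G12 - 2*nu12/E1 = 1/5 - 2*0.31/178 = 0.196517 GPa^-1
1/Ex = 0.870513/178 + 0.004487/11 + 0.196517*0.0625 = 0.0175808 GPa^-1
Ex = 56.88 GPa

56.88 GPa


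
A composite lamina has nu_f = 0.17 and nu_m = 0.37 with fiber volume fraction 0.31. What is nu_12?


nu_12 = nu_f*Vf + nu_m*(1-Vf) = 0.17*0.31 + 0.37*0.69 = 0.308

0.308


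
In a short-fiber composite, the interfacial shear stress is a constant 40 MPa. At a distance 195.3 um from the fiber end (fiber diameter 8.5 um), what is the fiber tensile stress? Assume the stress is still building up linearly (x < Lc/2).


Force balance: sigma_f * (pi*d^2/4) = tau * (pi*d) * x  ->  sigma_f = 4 * tau * x / d
sigma_f = 4 * 40 * 195.3 / 8.5 = 3676.2 MPa

3676.2 MPa


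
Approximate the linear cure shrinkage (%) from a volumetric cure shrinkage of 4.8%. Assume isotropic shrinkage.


Linear shrinkage ≈ vol_shrink/3 = 4.8/3 = 1.6%

1.6%


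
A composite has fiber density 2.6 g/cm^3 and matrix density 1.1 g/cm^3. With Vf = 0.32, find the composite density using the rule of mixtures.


rho_c = rho_f*Vf + rho_m*(1-Vf) = 2.6*0.32 + 1.1*0.68 = 1.58 g/cm^3

1.58 g/cm^3


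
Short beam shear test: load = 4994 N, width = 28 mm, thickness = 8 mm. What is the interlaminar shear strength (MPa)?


ILSS = 3F/(4bh) = 3*4994/(4*28*8) = 16.72 MPa

16.72 MPa


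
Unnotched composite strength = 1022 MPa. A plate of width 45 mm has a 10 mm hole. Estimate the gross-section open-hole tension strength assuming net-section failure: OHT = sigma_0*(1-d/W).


OHT = sigma_0*(1-d/W) = 1022*(1-10/45) = 794.9 MPa

794.9 MPa


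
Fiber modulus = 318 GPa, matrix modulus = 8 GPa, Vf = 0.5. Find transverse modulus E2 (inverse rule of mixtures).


1/E2 = Vf/Ef + (1-Vf)/Em = 0.5/318 + 0.5/8
E2 = 15.61 GPa

15.61 GPa


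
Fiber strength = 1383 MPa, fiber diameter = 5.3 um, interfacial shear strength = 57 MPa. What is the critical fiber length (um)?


Lc = sigma_f * d / (2 * tau_i) = 1383 * 5.3 / (2 * 57) = 64.3 um

64.3 um


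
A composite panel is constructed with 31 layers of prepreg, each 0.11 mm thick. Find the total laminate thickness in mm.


h = n * t_ply = 31 * 0.11 = 3.41 mm

3.41 mm


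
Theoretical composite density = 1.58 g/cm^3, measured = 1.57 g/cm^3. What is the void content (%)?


Void% = (rho_theo - rho_actual)/rho_theo * 100 = (1.58 - 1.57)/1.58 * 100 = 0.63%

0.63%


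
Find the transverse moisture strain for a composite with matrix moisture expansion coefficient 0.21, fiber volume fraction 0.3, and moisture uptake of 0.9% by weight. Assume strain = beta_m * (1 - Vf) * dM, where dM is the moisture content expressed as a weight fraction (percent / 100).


dM = 0.9/100 = 0.009
strain = beta_m * (1-Vf) * dM = 0.21 * 0.7 * 0.009 = 0.001323

0.001323


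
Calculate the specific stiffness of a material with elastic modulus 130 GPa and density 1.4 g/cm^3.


Specific stiffness = E/rho = 130/1.4 = 92.9 GPa/(g/cm^3)

92.9 GPa/(g/cm^3)


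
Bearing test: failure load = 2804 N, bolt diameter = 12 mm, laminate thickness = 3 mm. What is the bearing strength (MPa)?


sigma_br = F/(d*h) = 2804/(12*3) = 77.9 MPa

77.9 MPa


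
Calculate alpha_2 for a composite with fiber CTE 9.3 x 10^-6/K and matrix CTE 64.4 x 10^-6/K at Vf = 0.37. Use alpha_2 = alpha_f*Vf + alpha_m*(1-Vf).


alpha_2 = alpha_f*Vf + alpha_m*(1-Vf) = 9.3*0.37 + 64.4*0.63 = 44.0 x 10^-6/K

44.0 x 10^-6/K


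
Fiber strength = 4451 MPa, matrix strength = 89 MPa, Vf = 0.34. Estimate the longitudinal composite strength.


sigma_1 = sigma_f*Vf + sigma_m*(1-Vf) = 4451*0.34 + 89*0.66 = 1572.1 MPa

1572.1 MPa


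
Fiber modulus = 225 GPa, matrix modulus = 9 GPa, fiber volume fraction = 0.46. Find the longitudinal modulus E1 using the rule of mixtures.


E1 = Ef*Vf + Em*(1-Vf) = 225*0.46 + 9*0.54 = 108.36 GPa

108.36 GPa


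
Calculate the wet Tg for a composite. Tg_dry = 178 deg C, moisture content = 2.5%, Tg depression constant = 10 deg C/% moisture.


Tg_wet = Tg_dry - k*moisture = 178 - 10*2.5 = 153.0 deg C

153.0 deg C


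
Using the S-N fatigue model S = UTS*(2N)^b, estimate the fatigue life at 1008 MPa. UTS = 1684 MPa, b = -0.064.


N = 0.5 * (S/UTS)^(1/b) = 0.5 * (1008/1684)^(1/-0.064) = 1518.7780 cycles

1518.7780 cycles


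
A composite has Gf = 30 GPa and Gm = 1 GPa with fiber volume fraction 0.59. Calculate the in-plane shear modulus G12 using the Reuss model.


1/G12 = Vf/Gf + (1-Vf)/Gm = 0.59/30 + 0.41/1
G12 = 2.33 GPa

2.33 GPa


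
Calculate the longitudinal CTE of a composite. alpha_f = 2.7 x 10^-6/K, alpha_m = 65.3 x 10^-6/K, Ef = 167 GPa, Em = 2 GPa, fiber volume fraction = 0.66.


E1 = Ef*Vf + Em*(1-Vf) = 110.9
alpha_1 = (alpha_f*Ef*Vf + alpha_m*Em*(1-Vf))/E1 = 3.08 x 10^-6/K

3.08 x 10^-6/K


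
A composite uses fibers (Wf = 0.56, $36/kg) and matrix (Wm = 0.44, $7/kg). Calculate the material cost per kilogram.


Cost = cost_f*Wf + cost_m*Wm = 36*0.56 + 7*0.44 = $23.24/kg

$23.24/kg


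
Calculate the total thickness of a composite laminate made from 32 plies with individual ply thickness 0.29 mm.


h = n * t_ply = 32 * 0.29 = 9.28 mm

9.28 mm


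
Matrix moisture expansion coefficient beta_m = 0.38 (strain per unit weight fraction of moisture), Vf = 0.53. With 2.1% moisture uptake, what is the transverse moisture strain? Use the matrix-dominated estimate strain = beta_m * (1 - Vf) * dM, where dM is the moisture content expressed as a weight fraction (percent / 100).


dM = 2.1/100 = 0.021
strain = beta_m * (1-Vf) * dM = 0.38 * 0.47 * 0.021 = 0.0037506

0.0037506


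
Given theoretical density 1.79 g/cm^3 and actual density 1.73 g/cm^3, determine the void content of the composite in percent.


Void% = (rho_theo - rho_actual)/rho_theo * 100 = (1.79 - 1.73)/1.79 * 100 = 3.35%

3.35%


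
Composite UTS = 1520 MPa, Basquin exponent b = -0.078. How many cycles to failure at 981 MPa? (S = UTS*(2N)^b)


N = 0.5 * (S/UTS)^(1/b) = 0.5 * (981/1520)^(1/-0.078) = 137.1215 cycles

137.1215 cycles


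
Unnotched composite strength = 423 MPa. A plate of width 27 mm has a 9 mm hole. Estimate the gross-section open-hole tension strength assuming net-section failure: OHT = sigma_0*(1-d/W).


OHT = sigma_0*(1-d/W) = 423*(1-9/27) = 282.0 MPa

282.0 MPa


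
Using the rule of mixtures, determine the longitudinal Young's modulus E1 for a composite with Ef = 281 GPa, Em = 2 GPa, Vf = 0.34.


E1 = Ef*Vf + Em*(1-Vf) = 281*0.34 + 2*0.66 = 96.86 GPa

96.86 GPa


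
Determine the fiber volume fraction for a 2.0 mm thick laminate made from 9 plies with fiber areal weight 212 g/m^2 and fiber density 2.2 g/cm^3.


Vf = n * FAW / (rho_f * h * 1000) = 9 * 212 / (2.2 * 2.0 * 1000) = 0.4336

0.4336


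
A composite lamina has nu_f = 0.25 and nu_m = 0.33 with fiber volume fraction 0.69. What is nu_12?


nu_12 = nu_f*Vf + nu_m*(1-Vf) = 0.25*0.69 + 0.33*0.31 = 0.2748

0.2748


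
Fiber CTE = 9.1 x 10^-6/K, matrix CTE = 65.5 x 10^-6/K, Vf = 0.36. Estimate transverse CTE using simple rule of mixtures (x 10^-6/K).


alpha_2 = alpha_f*Vf + alpha_m*(1-Vf) = 9.1*0.36 + 65.5*0.64 = 45.2 x 10^-6/K

45.2 x 10^-6/K


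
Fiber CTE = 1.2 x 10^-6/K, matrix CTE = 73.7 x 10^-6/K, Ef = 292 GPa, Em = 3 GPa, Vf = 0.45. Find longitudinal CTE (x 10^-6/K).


E1 = Ef*Vf + Em*(1-Vf) = 133.05
alpha_1 = (alpha_f*Ef*Vf + alpha_m*Em*(1-Vf))/E1 = 2.1 x 10^-6/K

2.1 x 10^-6/K


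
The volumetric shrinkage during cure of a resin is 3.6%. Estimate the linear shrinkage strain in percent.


Linear shrinkage ≈ vol_shrink/3 = 3.6/3 = 1.2%

1.2%


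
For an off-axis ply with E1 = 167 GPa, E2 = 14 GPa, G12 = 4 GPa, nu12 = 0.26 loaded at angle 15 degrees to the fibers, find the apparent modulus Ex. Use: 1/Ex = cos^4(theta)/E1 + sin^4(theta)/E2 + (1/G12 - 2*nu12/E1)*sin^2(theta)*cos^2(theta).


cos^4(15) = 0.870513, sin^4(15) = 0.004487, sin^2(15)*cos^2(15) = 0.0625
1/G12 - 2*nu12/E1 = 1/4 - 2*0.26/167 = 0.246886 GPa^-1
1/Ex = 0.870513/167 + 0.004487/14 + 0.246886*0.0625 = 0.0209636 GPa^-1
Ex = 47.7 GPa

47.7 GPa


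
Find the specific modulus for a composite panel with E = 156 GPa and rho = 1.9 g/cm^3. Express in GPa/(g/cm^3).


Specific stiffness = E/rho = 156/1.9 = 82.1 GPa/(g/cm^3)

82.1 GPa/(g/cm^3)


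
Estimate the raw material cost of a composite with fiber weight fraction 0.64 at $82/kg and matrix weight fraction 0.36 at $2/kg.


Cost = cost_f*Wf + cost_m*Wm = 82*0.64 + 2*0.36 = $53.2/kg

$53.2/kg


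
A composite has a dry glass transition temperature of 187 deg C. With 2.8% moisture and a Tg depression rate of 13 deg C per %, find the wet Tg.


Tg_wet = Tg_dry - k*moisture = 187 - 13*2.8 = 150.6 deg C

150.6 deg C


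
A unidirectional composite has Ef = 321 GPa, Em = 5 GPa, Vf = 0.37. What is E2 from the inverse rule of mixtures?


1/E2 = Vf/Ef + (1-Vf)/Em = 0.37/321 + 0.63/5
E2 = 7.86 GPa

7.86 GPa


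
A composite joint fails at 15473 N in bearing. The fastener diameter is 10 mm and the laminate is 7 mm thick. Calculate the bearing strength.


sigma_br = F/(d*h) = 15473/(10*7) = 221.0 MPa

221.0 MPa
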